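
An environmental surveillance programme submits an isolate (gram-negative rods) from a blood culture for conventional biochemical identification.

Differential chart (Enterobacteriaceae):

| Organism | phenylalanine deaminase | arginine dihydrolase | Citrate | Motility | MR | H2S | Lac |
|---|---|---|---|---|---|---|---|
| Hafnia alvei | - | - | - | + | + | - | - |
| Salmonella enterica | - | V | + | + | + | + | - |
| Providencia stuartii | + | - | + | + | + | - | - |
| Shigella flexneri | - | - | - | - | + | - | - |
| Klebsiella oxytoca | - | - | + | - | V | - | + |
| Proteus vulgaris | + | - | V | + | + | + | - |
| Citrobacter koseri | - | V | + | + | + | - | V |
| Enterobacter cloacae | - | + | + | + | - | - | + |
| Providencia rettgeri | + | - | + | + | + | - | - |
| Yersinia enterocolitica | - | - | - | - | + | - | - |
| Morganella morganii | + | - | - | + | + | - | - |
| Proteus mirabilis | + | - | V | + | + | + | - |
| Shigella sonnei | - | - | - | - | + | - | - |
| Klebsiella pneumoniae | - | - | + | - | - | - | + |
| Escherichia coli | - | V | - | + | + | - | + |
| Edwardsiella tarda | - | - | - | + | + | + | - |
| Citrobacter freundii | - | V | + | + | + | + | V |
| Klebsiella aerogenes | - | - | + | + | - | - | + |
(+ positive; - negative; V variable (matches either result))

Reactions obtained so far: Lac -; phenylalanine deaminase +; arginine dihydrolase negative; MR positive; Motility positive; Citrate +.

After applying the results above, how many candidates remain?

4

phenylalanine deaminase +: excludes 13 organisms — 5 left.
MR +: all 5 remaining candidates are consistent.
Motility +: all 5 remaining candidates are consistent.
arginine dihydrolase -: all 5 remaining candidates are consistent.
Lac -: all 5 remaining candidates are consistent.
Citrate +: excludes Morganella morganii — 4 left.
Still consistent: Proteus mirabilis, Proteus vulgaris, Providencia rettgeri, Providencia stuartii.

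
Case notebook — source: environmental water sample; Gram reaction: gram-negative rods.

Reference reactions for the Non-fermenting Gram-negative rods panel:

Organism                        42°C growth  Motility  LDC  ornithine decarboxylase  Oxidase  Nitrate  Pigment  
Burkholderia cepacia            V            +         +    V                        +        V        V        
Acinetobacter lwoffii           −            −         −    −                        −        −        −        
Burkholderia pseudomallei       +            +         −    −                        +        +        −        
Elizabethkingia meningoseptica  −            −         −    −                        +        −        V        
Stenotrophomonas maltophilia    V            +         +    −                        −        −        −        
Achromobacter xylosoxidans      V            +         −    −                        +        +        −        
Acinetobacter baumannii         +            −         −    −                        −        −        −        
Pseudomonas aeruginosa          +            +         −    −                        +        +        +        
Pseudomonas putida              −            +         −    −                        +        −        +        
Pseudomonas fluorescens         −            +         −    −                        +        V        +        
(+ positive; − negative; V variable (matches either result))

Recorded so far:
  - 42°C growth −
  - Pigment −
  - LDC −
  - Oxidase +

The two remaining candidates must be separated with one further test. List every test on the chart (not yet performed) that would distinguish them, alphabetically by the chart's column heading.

42°C growth −: excludes Burkholderia pseudomallei, Acinetobacter baumannii, Pseudomonas aeruginosa — 7 left.
Oxidase +: excludes Acinetobacter lwoffii, Stenotrophomonas maltophilia — 5 left.
LDC −: excludes Burkholderia cepacia — 4 left.
Pigment −: excludes Pseudomonas putida, Pseudomonas fluorescens — 2 left.
Two candidates remain: Achromobacter xylosoxidans and Elizabethkingia meningoseptica.
  Motility: Achromobacter xylosoxidans +, Elizabethkingia meningoseptica − — discriminates.
  ornithine decarboxylase: − vs − — same for both, does not separate.
  Nitrate: Achromobacter xylosoxidans +, Elizabethkingia meningoseptica − — discriminates.

Motility, Nitrate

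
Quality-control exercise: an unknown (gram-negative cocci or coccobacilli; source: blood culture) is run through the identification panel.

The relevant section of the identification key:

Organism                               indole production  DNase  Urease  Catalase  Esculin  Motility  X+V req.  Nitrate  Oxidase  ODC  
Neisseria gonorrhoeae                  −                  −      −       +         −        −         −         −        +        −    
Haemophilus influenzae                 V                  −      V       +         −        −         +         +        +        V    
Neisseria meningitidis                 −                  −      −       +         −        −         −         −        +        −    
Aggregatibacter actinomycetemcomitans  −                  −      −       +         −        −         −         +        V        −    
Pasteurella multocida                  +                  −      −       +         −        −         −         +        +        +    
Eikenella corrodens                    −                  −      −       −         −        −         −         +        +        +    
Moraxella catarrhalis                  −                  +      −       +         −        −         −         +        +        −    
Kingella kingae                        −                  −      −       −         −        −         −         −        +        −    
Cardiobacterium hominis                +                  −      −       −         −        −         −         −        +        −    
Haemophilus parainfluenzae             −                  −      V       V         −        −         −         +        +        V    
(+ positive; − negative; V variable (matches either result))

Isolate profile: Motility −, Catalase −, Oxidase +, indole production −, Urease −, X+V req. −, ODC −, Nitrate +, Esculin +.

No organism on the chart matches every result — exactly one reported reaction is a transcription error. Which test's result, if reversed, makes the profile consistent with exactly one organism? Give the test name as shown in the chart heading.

As reported, no row in the chart matches all 9 reactions.
Reversing Catalase → still no organism matches.
Reversing indole production → still no organism matches.
Reversing Nitrate → still no organism matches.
Reversing X+V req. → still no organism matches.
Reversing Esculin (to −) → unique match: Haemophilus parainfluenzae.
Reversing ODC → still no organism matches.
Reversing Motility → still no organism matches.
Reversing Urease → still no organism matches.
Reversing Oxidase → still no organism matches.

Esculin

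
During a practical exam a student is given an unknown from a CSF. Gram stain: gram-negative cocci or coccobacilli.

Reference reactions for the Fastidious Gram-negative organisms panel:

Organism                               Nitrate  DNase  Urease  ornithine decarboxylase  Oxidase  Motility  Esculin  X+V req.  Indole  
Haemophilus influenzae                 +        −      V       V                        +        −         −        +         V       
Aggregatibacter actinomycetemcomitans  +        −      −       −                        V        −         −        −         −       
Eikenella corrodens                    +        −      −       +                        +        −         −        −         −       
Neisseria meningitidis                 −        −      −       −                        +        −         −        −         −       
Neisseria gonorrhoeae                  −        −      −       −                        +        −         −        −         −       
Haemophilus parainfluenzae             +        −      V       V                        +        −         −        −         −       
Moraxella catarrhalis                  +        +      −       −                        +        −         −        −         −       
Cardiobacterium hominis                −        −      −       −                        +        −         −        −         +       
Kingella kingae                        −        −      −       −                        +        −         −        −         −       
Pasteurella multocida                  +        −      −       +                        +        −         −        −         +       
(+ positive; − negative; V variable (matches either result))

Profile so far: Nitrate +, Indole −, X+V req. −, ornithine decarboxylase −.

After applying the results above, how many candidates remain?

3

X+V req. −: excludes Haemophilus influenzae — 9 left.
Indole −: excludes Cardiobacterium hominis, Pasteurella multocida — 7 left.
ornithine decarboxylase −: excludes Eikenella corrodens — 6 left.
Nitrate +: excludes Neisseria meningitidis, Neisseria gonorrhoeae, Kingella kingae — 3 left.
Still consistent: Aggregatibacter actinomycetemcomitans, Haemophilus parainfluenzae, Moraxella catarrhalis.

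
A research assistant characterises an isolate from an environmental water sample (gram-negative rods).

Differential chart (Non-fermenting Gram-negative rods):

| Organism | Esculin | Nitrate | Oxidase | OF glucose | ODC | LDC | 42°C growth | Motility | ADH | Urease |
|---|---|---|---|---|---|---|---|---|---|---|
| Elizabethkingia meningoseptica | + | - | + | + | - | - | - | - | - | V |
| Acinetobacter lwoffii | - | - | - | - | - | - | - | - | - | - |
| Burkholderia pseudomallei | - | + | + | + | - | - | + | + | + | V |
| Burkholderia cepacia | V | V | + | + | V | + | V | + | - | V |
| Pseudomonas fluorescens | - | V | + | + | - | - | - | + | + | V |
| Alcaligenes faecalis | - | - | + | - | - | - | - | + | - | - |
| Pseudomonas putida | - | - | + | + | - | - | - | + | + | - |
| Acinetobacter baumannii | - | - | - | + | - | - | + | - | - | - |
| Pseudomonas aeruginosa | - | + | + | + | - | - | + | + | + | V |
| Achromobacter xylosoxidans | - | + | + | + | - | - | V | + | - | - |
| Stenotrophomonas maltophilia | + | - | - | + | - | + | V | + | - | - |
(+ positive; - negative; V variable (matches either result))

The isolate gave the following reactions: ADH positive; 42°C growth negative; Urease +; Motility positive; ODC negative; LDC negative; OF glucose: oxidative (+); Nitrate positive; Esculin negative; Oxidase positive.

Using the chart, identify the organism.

ODC -: all 11 remaining candidates are consistent.
OF glucose +: excludes Acinetobacter lwoffii, Alcaligenes faecalis — 9 left.
Urease +: excludes Pseudomonas putida, Acinetobacter baumannii, Achromobacter xylosoxidans, Stenotrophomonas maltophilia — 5 left.
42°C growth -: excludes Burkholderia pseudomallei, Pseudomonas aeruginosa — 3 left.
Oxidase +: all 3 remaining candidates are consistent.
Nitrate +: excludes Elizabethkingia meningoseptica — 2 left.
Esculin -: all 2 remaining candidates are consistent.
Motility +: all 2 remaining candidates are consistent.
LDC -: excludes Burkholderia cepacia — 1 left.
ADH +: the one remaining candidate is consistent.

Pseudomonas fluorescens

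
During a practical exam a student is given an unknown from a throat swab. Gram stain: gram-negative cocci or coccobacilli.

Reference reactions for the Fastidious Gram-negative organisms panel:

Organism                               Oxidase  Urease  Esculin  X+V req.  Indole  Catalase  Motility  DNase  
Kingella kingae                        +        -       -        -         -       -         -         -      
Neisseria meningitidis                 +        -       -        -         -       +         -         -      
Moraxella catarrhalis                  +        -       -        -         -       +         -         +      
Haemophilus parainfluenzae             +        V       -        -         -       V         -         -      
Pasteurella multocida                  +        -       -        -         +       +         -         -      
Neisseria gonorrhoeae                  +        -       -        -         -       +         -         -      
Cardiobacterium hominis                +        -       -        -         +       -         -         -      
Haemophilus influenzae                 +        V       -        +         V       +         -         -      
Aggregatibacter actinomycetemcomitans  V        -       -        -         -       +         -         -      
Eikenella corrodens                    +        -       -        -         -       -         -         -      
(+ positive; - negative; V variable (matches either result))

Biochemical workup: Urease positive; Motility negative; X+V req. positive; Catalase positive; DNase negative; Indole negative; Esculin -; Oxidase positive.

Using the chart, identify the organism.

Haemophilus influenzae

Motility -: all 10 remaining candidates are consistent.
DNase -: excludes Moraxella catarrhalis — 9 left.
X+V req. +: excludes 8 organisms — 1 left.
Indole -: the one remaining candidate is consistent.
Urease +: the one remaining candidate is consistent.
Catalase +: the one remaining candidate is consistent.
Oxidase +: the one remaining candidate is consistent.
Esculin -: the one remaining candidate is consistent.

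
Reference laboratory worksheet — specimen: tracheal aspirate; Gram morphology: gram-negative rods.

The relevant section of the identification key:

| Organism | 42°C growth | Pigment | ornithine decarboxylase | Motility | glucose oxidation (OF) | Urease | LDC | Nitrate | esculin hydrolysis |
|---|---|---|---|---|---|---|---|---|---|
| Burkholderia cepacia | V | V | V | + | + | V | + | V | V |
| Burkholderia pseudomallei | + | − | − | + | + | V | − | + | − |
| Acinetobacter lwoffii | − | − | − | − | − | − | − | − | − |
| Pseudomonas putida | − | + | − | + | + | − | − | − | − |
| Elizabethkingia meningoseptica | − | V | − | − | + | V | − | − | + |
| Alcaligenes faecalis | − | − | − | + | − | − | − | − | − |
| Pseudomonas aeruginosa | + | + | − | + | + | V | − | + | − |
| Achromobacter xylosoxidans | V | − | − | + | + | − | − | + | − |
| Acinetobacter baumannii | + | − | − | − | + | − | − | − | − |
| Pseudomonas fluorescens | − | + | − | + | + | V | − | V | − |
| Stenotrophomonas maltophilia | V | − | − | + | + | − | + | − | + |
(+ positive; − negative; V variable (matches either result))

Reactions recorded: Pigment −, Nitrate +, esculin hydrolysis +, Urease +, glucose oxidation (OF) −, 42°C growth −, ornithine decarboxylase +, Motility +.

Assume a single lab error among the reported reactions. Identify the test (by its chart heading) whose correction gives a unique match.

As reported, no row in the chart matches all 8 reactions.
Reversing Urease → still no organism matches.
Reversing glucose oxidation (OF) (to +) → unique match: Burkholderia cepacia.
Reversing esculin hydrolysis → still no organism matches.
Reversing 42°C growth → still no organism matches.
Reversing Motility → still no organism matches.
Reversing Pigment → still no organism matches.
Reversing Nitrate → still no organism matches.
Reversing ornithine decarboxylase → still no organism matches.

glucose oxidation (OF)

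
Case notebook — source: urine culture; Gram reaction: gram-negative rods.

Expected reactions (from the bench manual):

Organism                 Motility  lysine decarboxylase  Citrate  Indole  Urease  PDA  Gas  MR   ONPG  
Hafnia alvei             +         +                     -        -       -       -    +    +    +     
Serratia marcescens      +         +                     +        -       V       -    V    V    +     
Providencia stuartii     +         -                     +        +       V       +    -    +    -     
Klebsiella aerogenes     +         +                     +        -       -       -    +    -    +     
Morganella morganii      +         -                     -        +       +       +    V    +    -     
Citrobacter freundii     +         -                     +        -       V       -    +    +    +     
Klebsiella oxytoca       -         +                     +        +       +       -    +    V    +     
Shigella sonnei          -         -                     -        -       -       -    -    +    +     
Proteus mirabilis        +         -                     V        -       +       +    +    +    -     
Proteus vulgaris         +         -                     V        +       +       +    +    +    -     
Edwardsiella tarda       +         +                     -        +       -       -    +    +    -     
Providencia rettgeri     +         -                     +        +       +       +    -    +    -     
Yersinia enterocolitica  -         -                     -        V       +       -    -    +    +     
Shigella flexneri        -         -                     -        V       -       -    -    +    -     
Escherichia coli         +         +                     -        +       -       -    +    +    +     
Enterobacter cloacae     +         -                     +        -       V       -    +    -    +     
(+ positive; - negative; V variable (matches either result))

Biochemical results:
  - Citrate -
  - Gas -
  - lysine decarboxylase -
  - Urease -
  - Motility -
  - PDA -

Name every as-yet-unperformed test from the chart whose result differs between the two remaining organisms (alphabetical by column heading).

Gas -: excludes 9 organisms — 7 left.
Motility -: excludes Serratia marcescens, Providencia stuartii, Morganella morganii, Providencia rettgeri — 3 left.
Citrate -: all 3 remaining candidates are consistent.
PDA -: all 3 remaining candidates are consistent.
lysine decarboxylase -: all 3 remaining candidates are consistent.
Urease -: excludes Yersinia enterocolitica — 2 left.
Two candidates remain: Shigella flexneri and Shigella sonnei.
  Indole: V vs - — variable for at least one, does not separate.
  MR: + vs + — same for both, does not separate.
  ONPG: Shigella flexneri -, Shigella sonnei + — discriminates.

ONPG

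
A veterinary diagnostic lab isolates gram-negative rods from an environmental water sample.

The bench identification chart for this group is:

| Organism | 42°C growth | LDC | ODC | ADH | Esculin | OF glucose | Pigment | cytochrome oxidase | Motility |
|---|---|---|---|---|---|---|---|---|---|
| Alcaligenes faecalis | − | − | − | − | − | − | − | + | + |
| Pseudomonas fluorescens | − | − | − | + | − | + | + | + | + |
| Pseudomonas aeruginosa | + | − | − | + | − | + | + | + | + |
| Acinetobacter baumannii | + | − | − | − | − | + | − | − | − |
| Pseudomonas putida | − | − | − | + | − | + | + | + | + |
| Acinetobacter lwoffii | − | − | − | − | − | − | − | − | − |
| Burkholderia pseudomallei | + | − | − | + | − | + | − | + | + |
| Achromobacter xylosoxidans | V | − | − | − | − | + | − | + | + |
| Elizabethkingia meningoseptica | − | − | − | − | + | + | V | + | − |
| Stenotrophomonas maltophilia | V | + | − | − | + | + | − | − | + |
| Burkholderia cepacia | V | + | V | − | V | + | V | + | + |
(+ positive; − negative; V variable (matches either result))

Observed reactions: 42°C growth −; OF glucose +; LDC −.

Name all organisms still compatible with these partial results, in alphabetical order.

Achromobacter xylosoxidans, Elizabethkingia meningoseptica, Pseudomonas fluorescens, Pseudomonas putida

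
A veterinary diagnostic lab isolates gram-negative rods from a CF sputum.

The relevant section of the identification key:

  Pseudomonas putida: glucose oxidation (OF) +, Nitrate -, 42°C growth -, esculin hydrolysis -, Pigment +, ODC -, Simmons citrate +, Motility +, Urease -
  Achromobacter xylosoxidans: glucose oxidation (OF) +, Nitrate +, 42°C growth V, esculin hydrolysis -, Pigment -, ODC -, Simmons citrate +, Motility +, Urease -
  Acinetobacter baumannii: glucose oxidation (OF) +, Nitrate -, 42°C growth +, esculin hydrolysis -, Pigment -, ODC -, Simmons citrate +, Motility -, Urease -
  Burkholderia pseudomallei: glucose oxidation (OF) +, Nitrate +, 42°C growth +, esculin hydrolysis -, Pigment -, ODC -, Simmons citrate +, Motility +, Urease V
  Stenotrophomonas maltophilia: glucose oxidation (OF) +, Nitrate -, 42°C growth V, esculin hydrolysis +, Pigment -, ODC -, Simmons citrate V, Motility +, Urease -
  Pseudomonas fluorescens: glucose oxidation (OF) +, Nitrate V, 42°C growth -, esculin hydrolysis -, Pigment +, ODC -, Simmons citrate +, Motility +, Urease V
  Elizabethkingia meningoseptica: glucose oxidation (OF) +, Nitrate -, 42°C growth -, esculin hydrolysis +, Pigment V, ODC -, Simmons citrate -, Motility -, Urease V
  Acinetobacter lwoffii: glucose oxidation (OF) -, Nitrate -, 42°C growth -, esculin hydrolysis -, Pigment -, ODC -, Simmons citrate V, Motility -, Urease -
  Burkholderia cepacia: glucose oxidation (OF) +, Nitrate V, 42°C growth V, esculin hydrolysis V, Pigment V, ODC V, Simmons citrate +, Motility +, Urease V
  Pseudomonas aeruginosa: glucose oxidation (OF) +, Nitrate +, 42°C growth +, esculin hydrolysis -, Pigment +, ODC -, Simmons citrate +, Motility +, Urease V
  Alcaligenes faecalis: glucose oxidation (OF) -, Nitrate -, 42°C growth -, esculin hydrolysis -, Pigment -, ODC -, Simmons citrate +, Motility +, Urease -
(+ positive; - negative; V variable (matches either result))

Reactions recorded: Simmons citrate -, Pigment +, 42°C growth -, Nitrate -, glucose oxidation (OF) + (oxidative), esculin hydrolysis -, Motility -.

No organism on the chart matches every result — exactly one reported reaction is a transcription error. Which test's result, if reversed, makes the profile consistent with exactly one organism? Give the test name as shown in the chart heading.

esculin hydrolysis

As reported, no row in the chart matches all 7 reactions.
Reversing Nitrate → still no organism matches.
Reversing glucose oxidation (OF) → still no organism matches.
Reversing Motility → still no organism matches.
Reversing 42°C growth → still no organism matches.
Reversing Pigment → still no organism matches.
Reversing esculin hydrolysis (to +) → unique match: Elizabethkingia meningoseptica.
Reversing Simmons citrate → still no organism matches.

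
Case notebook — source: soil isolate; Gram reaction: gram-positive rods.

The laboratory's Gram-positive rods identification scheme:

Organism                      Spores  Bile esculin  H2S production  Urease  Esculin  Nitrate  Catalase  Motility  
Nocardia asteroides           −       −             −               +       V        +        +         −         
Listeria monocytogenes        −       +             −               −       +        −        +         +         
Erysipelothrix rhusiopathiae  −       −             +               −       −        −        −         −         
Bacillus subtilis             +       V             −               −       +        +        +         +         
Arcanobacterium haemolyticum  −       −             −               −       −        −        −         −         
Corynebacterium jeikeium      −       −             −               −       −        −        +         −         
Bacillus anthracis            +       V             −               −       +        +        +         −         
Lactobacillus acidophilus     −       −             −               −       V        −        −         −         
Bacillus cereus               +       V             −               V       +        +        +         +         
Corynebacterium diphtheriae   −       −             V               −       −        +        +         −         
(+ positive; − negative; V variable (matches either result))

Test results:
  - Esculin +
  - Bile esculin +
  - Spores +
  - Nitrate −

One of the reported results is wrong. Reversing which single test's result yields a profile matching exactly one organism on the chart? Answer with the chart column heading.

Spores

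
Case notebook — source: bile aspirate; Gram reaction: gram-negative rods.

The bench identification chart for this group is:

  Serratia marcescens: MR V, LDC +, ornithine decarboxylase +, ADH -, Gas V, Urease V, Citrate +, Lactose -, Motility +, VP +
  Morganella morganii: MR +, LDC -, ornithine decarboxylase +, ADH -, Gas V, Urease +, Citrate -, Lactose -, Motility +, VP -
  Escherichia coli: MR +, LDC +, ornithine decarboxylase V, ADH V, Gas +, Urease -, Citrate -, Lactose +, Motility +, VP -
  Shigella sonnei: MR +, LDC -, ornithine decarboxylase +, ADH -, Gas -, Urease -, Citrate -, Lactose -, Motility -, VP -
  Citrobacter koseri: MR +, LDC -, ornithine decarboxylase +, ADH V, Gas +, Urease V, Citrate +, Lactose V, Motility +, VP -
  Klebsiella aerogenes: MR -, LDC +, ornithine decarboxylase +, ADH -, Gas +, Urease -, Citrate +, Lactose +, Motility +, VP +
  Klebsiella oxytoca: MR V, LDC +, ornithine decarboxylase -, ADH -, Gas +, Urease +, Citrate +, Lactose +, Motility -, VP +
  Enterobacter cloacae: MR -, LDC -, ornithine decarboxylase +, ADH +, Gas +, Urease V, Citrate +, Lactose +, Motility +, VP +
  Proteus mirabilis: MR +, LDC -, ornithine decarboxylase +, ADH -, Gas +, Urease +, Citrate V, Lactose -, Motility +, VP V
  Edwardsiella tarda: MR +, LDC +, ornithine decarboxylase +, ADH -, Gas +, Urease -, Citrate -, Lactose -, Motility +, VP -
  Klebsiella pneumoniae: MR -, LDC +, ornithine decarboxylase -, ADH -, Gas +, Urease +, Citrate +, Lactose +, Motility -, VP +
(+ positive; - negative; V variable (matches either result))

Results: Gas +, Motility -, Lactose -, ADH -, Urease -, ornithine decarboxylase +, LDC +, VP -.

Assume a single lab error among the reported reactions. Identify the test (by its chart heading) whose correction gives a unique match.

As reported, no row in the chart matches all 8 reactions.
Reversing LDC → still no organism matches.
Reversing Lactose → still no organism matches.
Reversing ADH → still no organism matches.
Reversing Motility (to +) → unique match: Edwardsiella tarda.
Reversing ornithine decarboxylase → still no organism matches.
Reversing Gas → still no organism matches.
Reversing VP → still no organism matches.
Reversing Urease → still no organism matches.

Motility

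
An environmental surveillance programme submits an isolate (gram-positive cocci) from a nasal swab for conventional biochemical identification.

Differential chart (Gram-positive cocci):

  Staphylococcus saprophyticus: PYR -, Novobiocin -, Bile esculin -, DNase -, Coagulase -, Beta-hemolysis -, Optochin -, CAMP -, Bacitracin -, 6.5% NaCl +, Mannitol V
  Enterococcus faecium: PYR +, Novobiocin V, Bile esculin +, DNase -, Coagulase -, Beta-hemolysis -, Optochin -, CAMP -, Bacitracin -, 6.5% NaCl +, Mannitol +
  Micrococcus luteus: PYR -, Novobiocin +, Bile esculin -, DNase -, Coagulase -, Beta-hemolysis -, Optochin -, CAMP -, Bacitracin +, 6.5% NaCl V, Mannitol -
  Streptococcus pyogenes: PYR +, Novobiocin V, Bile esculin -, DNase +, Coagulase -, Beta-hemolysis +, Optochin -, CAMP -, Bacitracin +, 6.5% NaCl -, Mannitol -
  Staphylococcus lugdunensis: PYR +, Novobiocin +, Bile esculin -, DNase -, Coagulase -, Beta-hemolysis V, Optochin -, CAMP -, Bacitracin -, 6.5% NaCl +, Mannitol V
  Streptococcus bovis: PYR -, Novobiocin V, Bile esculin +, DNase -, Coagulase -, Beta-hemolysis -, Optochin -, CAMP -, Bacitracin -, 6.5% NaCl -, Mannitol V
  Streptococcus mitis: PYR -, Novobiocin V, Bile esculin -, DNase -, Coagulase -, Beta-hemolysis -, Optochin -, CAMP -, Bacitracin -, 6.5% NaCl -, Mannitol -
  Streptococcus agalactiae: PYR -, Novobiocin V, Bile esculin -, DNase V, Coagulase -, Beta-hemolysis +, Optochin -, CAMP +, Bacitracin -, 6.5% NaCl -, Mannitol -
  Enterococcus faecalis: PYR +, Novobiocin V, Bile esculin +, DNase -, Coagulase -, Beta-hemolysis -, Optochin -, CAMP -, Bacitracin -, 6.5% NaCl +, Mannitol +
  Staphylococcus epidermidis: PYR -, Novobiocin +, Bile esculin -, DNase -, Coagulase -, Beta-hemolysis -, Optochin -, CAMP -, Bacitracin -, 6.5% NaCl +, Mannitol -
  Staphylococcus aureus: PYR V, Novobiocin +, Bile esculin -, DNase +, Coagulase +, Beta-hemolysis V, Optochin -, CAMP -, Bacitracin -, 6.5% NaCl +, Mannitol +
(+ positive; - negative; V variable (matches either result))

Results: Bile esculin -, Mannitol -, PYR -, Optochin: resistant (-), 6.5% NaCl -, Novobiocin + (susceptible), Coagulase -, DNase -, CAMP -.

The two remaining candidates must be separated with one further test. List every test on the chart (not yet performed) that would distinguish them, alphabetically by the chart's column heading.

Mannitol -: excludes Enterococcus faecium, Enterococcus faecalis, Staphylococcus aureus — 8 left.
Novobiocin +: excludes Staphylococcus saprophyticus — 7 left.
Optochin -: all 7 remaining candidates are consistent.
PYR -: excludes Streptococcus pyogenes, Staphylococcus lugdunensis — 5 left.
Bile esculin -: excludes Streptococcus bovis — 4 left.
Coagulase -: all 4 remaining candidates are consistent.
DNase -: all 4 remaining candidates are consistent.
6.5% NaCl -: excludes Staphylococcus epidermidis — 3 left.
CAMP -: excludes Streptococcus agalactiae — 2 left.
Two candidates remain: Micrococcus luteus and Streptococcus mitis.
  Beta-hemolysis: - vs - — same for both, does not separate.
  Bacitracin: Micrococcus luteus +, Streptococcus mitis - — discriminates.

Bacitracin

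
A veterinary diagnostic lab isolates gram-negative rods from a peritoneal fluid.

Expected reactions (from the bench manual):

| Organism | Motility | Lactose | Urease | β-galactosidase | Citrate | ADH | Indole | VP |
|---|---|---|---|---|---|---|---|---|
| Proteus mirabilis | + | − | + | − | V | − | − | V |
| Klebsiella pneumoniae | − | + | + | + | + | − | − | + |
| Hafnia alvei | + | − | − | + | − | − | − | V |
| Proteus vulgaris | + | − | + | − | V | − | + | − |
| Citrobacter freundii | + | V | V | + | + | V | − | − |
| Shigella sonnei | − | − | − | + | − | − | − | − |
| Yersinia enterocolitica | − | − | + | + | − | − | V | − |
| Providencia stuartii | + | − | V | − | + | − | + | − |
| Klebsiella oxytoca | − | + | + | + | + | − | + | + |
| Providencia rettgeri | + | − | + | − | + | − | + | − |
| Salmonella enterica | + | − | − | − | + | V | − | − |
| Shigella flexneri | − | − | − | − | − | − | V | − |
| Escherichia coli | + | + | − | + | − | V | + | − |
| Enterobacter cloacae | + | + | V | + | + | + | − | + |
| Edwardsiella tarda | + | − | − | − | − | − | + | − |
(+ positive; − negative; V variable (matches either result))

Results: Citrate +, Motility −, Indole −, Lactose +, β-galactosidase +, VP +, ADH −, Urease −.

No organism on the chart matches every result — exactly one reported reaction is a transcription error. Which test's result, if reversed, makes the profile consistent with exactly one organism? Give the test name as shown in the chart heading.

As reported, no row in the chart matches all 8 reactions.
Reversing Urease (to +) → unique match: Klebsiella pneumoniae.
Reversing Indole → still no organism matches.
Reversing ADH → still no organism matches.
Reversing Motility → still no organism matches.
Reversing β-galactosidase → still no organism matches.
Reversing Lactose → still no organism matches.
Reversing Citrate → still no organism matches.
Reversing VP → still no organism matches.

Urease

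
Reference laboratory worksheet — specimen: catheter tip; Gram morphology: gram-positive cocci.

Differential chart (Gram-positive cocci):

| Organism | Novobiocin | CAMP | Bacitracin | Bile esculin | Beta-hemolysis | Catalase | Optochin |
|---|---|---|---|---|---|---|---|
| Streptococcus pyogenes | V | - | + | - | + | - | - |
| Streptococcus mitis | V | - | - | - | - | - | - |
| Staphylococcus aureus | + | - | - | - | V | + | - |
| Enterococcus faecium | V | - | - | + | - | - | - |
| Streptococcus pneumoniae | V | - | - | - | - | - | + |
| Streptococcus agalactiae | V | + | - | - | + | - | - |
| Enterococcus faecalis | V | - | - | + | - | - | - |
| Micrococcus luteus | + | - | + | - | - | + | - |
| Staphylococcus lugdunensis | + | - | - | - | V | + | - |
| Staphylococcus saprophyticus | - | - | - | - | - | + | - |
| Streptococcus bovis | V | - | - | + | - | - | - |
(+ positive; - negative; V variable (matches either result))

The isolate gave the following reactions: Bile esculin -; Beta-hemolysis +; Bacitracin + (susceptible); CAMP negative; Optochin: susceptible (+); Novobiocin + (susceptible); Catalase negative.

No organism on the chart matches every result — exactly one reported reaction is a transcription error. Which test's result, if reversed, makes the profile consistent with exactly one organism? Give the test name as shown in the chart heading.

Optochin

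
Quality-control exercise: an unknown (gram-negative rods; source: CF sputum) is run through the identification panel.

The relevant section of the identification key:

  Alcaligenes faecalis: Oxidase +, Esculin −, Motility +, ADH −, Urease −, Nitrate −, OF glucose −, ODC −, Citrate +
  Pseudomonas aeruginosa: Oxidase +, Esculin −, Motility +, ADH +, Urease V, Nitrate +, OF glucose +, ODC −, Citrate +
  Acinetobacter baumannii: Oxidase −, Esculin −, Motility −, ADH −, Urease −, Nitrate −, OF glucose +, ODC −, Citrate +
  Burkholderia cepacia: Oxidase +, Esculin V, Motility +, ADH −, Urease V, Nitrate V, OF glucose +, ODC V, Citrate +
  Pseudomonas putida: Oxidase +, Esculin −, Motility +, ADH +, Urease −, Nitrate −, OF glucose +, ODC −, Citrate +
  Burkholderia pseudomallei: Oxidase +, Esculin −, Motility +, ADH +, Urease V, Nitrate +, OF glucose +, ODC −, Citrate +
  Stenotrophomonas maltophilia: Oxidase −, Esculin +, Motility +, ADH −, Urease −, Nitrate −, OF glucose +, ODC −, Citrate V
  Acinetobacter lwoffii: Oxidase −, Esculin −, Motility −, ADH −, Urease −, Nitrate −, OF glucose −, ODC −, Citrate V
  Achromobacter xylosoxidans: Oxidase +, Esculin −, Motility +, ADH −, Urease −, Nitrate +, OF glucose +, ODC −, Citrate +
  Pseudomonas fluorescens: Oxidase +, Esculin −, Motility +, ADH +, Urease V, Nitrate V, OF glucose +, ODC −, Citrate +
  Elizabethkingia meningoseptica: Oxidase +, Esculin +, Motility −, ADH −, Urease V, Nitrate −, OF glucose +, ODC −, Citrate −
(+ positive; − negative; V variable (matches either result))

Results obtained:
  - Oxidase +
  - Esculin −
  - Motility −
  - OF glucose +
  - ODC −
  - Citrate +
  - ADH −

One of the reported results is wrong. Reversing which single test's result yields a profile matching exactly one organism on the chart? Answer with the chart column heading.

As reported, no row in the chart matches all 7 reactions.
Reversing ADH → still no organism matches.
Reversing OF glucose → still no organism matches.
Reversing Citrate → still no organism matches.
Reversing Oxidase (to −) → unique match: Acinetobacter baumannii.
Reversing Motility → 2 organisms match (not unique).
Reversing ODC → still no organism matches.
Reversing Esculin → still no organism matches.

Oxidase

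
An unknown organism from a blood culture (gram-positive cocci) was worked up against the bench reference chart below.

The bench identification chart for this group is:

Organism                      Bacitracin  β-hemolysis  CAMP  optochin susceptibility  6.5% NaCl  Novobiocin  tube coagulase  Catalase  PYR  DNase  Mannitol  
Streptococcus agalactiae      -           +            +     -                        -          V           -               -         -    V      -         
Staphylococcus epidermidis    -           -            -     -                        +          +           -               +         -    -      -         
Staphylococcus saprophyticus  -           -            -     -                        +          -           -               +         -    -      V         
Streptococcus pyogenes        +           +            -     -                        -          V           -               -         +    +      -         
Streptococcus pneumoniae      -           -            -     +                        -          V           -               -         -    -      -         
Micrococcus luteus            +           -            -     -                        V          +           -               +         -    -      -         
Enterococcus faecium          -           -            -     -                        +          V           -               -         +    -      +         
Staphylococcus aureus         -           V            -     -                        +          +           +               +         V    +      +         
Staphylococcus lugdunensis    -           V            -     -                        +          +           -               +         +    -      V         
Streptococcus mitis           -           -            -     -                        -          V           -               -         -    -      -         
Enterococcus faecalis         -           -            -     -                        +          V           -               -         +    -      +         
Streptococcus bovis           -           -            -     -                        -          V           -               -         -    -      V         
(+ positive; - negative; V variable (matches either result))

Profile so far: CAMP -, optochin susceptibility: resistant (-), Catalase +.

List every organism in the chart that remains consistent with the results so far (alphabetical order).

optochin susceptibility -: excludes Streptococcus pneumoniae — 11 left.
Catalase +: excludes 6 organisms — 5 left.
CAMP -: all 5 remaining candidates are consistent.

Micrococcus luteus, Staphylococcus aureus, Staphylococcus epidermidis, Staphylococcus lugdunensis, Staphylococcus saprophyticus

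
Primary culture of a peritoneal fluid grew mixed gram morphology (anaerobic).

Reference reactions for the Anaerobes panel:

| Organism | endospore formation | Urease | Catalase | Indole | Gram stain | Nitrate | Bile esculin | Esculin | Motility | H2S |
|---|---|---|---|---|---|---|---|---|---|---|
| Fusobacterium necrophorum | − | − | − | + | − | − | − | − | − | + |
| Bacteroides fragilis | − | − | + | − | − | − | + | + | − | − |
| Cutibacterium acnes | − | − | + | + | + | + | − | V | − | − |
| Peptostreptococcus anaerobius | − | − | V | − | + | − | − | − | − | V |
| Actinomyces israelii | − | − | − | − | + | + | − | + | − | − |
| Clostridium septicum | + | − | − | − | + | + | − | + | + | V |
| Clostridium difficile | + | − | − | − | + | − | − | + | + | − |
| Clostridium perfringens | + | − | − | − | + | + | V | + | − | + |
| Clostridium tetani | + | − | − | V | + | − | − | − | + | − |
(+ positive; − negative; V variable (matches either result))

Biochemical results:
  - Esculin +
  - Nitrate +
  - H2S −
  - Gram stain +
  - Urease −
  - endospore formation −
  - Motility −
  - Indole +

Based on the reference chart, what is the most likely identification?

Cutibacterium acnes

Esculin +: excludes Fusobacterium necrophorum, Peptostreptococcus anaerobius, Clostridium tetani — 6 left.
endospore formation −: excludes Clostridium septicum, Clostridium difficile, Clostridium perfringens — 3 left.
Motility −: all 3 remaining candidates are consistent.
Nitrate +: excludes Bacteroides fragilis — 2 left.
Urease −: all 2 remaining candidates are consistent.
Gram stain +: all 2 remaining candidates are consistent.
H2S −: all 2 remaining candidates are consistent.
Indole +: excludes Actinomyces israelii — 1 left.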